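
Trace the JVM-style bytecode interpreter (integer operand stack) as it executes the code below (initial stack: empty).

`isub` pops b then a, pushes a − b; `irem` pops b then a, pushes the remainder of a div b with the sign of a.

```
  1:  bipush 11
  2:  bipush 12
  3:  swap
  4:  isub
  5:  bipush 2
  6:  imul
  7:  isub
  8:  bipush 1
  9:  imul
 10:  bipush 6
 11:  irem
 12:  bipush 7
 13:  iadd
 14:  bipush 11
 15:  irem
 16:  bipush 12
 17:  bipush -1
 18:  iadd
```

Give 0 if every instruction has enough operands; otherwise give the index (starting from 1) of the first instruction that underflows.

bipush 11 : 11
bipush 12 : 11 12
swap      : 12 11
isub      : 1
bipush 2  : 1 2
imul      : 2
isub  — needs 2 operands, stack has 1 → underflow

7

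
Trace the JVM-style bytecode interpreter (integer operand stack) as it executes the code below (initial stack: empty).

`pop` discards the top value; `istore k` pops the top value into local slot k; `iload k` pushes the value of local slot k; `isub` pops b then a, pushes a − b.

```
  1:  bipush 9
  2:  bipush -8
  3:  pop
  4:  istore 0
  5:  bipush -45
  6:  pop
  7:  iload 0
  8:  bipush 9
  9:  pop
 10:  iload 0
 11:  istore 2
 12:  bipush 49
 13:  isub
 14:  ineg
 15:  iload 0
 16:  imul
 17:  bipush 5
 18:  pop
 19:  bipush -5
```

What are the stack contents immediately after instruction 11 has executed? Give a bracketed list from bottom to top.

bipush 9   -> 9
bipush -8  -> 9 -8
pop        -> 9
istore 0   -> (empty)
bipush -45 -> -45
pop        -> (empty)
iload 0    -> 9
bipush 9   -> 9 9
pop        -> 9
iload 0    -> 9 9
istore 2   -> 9

[9]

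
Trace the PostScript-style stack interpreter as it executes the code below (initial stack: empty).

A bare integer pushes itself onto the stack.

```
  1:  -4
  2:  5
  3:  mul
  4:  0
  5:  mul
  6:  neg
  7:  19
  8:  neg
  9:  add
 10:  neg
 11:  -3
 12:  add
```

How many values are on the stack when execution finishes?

1

-4  → [-4]
5   → [-4, 5]
mul → [-20]
0   → [-20, 0]
mul → [0]
neg → [0]
19  → [0, 19]
neg → [0, -19]
add → [-19]
neg → [19]
-3  → [19, -3]
add → [16]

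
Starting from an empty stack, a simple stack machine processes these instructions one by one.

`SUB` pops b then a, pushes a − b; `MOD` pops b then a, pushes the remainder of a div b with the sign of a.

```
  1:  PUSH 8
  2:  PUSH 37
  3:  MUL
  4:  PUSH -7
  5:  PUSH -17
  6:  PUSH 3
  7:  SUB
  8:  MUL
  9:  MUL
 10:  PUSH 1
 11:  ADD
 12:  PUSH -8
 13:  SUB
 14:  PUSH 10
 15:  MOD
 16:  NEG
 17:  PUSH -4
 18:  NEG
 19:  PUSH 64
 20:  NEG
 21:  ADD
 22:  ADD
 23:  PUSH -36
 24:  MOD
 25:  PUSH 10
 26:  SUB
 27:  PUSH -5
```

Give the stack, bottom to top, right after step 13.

[41449]

PUSH 8   → 8
PUSH 37  → 8 37
MUL      → 296
PUSH -7  → 296 -7
PUSH -17 → 296 -7 -17
PUSH 3   → 296 -7 -17 3
SUB      → 296 -7 -20
MUL      → 296 140
MUL      → 41440
PUSH 1   → 41440 1
ADD      → 41441
PUSH -8  → 41441 -8
SUB      → 41449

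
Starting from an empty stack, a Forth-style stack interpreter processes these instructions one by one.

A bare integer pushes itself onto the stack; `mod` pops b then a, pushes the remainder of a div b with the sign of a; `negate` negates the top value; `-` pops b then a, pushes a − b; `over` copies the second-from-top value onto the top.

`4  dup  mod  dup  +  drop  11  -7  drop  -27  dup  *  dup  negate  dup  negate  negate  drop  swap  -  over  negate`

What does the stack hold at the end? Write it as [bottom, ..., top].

[11, -1458, -11]

4       4
dup     4 4
mod     0
dup     0 0
+       0
drop    (empty)
11      11
-7      11 -7
drop    11
-27     11 -27
dup     11 -27 -27
*       11 729
dup     11 729 729
negate  11 729 -729
dup     11 729 -729 -729
negate  11 729 -729 729
negate  11 729 -729 -729
drop    11 729 -729
swap    11 -729 729
-       11 -1458
over    11 -1458 11
negate  11 -1458 -11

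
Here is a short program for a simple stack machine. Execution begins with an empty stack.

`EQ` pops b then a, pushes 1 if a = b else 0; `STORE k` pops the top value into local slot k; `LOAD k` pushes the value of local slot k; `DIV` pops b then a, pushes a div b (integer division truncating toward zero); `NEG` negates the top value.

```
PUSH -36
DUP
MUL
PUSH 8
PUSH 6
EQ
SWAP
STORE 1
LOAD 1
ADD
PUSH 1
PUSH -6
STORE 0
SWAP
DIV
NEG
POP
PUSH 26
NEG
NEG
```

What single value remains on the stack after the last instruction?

26

PUSH -36 -> [-36]
DUP      -> [-36, -36]
MUL      -> [1296]
PUSH 8   -> [1296, 8]
PUSH 6   -> [1296, 8, 6]
EQ       -> [1296, 0]
SWAP     -> [0, 1296]
STORE 1  -> [0]
LOAD 1   -> [0, 1296]
ADD      -> [1296]
PUSH 1   -> [1296, 1]
PUSH -6  -> [1296, 1, -6]
STORE 0  -> [1296, 1]
SWAP     -> [1, 1296]
DIV      -> [0]
NEG      -> [0]
POP      -> []
PUSH 26  -> [26]
NEG      -> [-26]
NEG      -> [26]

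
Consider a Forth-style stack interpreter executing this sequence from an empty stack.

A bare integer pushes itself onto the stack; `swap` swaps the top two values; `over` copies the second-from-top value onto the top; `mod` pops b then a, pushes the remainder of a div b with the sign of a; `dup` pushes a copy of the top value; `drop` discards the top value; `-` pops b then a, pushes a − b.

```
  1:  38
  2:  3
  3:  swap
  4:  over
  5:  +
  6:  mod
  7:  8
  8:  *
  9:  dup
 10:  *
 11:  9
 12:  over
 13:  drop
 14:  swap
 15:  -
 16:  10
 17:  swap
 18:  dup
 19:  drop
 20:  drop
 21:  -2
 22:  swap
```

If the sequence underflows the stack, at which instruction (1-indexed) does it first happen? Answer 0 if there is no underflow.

0

38   : [38]
3    : [38, 3]
swap : [3, 38]
over : [3, 38, 3]
+    : [3, 41]
mod  : [3]
8    : [3, 8]
*    : [24]
dup  : [24, 24]
*    : [576]
9    : [576, 9]
over : [576, 9, 576]
drop : [576, 9]
swap : [9, 576]
-    : [-567]
10   : [-567, 10]
swap : [10, -567]
dup  : [10, -567, -567]
drop : [10, -567]
drop : [10]
-2   : [10, -2]
swap : [-2, 10]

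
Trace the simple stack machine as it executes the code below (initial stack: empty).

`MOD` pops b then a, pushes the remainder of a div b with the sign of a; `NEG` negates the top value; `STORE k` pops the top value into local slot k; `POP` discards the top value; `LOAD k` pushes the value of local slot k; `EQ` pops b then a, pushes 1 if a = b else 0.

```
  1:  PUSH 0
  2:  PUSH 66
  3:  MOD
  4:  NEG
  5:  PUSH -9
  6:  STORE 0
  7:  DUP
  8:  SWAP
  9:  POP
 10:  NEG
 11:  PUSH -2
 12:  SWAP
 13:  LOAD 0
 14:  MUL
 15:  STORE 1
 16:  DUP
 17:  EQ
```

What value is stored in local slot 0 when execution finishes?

-9

PUSH 0   0
PUSH 66  0 66
MOD      0
NEG      0
PUSH -9  0 -9
STORE 0  0
DUP      0 0
SWAP     0 0
POP      0
NEG      0
PUSH -2  0 -2
SWAP     -2 0
LOAD 0   -2 0 -9
MUL      -2 0
STORE 1  -2
DUP      -2 -2
EQ       1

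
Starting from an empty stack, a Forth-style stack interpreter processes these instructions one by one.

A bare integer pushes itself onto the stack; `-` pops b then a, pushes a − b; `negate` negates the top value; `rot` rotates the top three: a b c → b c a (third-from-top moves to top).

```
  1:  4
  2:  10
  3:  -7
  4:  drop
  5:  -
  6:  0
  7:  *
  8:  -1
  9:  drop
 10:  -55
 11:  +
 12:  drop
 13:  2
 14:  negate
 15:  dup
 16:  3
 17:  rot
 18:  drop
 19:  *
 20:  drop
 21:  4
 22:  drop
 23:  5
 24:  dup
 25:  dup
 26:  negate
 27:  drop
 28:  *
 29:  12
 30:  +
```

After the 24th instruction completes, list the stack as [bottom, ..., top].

[5, 5]

4       [4]
10      [4, 10]
-7      [4, 10, -7]
drop    [4, 10]
-       [-6]
0       [-6, 0]
*       [0]
-1      [0, -1]
drop    [0]
-55     [0, -55]
+       [-55]
drop    []
2       [2]
negate  [-2]
dup     [-2, -2]
3       [-2, -2, 3]
rot     [-2, 3, -2]
drop    [-2, 3]
*       [-6]
drop    []
4       [4]
drop    []
5       [5]
dup     [5, 5]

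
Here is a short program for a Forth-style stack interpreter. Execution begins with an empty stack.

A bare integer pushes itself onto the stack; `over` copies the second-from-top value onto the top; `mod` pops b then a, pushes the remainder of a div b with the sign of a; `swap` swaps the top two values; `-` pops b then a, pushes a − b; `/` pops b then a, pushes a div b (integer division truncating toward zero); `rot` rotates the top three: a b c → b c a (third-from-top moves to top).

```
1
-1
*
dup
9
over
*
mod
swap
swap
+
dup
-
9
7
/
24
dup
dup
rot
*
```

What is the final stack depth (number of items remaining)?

4

1    -> 1
-1   -> 1 -1
*    -> -1
dup  -> -1 -1
9    -> -1 -1 9
over -> -1 -1 9 -1
*    -> -1 -1 -9
mod  -> -1 -1
swap -> -1 -1
swap -> -1 -1
+    -> -2
dup  -> -2 -2
-    -> 0
9    -> 0 9
7    -> 0 9 7
/    -> 0 1
24   -> 0 1 24
dup  -> 0 1 24 24
dup  -> 0 1 24 24 24
rot  -> 0 1 24 24 24
*    -> 0 1 24 576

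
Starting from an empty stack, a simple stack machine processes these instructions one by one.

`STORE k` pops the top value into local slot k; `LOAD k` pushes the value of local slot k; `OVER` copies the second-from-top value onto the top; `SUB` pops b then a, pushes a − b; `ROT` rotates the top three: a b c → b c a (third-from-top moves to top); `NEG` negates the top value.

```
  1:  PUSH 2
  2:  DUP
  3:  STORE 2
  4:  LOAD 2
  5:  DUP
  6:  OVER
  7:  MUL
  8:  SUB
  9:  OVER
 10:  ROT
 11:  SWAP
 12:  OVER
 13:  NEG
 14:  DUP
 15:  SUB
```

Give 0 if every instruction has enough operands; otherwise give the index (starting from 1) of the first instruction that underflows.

0

PUSH 2   [2]
DUP      [2, 2]
STORE 2  [2]
LOAD 2   [2, 2]
DUP      [2, 2, 2]
OVER     [2, 2, 2, 2]
MUL      [2, 2, 4]
SUB      [2, -2]
OVER     [2, -2, 2]
ROT      [-2, 2, 2]
SWAP     [-2, 2, 2]
OVER     [-2, 2, 2, 2]
NEG      [-2, 2, 2, -2]
DUP      [-2, 2, 2, -2, -2]
SUB      [-2, 2, 2, 0]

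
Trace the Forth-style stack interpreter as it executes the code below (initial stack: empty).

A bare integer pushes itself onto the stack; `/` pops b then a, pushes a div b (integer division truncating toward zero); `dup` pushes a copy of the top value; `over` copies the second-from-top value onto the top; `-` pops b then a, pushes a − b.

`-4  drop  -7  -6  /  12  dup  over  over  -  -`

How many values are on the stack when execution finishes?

-4   -> [-4]
drop -> []
-7   -> [-7]
-6   -> [-7, -6]
/    -> [1]
12   -> [1, 12]
dup  -> [1, 12, 12]
over -> [1, 12, 12, 12]
over -> [1, 12, 12, 12, 12]
-    -> [1, 12, 12, 0]
-    -> [1, 12, 12]

3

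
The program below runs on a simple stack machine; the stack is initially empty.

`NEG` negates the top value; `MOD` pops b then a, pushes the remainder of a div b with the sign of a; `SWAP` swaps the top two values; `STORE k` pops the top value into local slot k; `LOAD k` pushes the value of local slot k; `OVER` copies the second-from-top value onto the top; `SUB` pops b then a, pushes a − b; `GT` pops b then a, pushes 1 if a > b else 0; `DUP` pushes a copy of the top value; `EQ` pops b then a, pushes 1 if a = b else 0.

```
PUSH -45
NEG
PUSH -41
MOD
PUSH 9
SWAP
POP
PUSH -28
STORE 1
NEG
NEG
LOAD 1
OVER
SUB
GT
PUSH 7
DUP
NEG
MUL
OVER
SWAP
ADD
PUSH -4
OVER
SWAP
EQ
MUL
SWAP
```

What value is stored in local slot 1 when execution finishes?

-28

PUSH -45  -45
NEG       45
PUSH -41  45 -41
MOD       4
PUSH 9    4 9
SWAP      9 4
POP       9
PUSH -28  9 -28
STORE 1   9
NEG       -9
NEG       9
LOAD 1    9 -28
OVER      9 -28 9
SUB       9 -37
GT        1
PUSH 7    1 7
DUP       1 7 7
NEG       1 7 -7
MUL       1 -49
OVER      1 -49 1
SWAP      1 1 -49
ADD       1 -48
PUSH -4   1 -48 -4
OVER      1 -48 -4 -48
SWAP      1 -48 -48 -4
EQ        1 -48 0
MUL       1 0
SWAP      0 1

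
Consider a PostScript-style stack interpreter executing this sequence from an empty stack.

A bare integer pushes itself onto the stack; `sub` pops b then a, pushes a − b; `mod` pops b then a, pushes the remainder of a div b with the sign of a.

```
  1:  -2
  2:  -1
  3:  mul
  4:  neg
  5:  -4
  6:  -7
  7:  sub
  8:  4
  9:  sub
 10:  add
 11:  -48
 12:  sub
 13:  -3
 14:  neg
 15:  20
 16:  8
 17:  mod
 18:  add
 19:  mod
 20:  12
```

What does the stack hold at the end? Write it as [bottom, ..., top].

-2  -> -2
-1  -> -2 -1
mul -> 2
neg -> -2
-4  -> -2 -4
-7  -> -2 -4 -7
sub -> -2 3
4   -> -2 3 4
sub -> -2 -1
add -> -3
-48 -> -3 -48
sub -> 45
-3  -> 45 -3
neg -> 45 3
20  -> 45 3 20
8   -> 45 3 20 8
mod -> 45 3 4
add -> 45 7
mod -> 3
12  -> 3 12

[3, 12]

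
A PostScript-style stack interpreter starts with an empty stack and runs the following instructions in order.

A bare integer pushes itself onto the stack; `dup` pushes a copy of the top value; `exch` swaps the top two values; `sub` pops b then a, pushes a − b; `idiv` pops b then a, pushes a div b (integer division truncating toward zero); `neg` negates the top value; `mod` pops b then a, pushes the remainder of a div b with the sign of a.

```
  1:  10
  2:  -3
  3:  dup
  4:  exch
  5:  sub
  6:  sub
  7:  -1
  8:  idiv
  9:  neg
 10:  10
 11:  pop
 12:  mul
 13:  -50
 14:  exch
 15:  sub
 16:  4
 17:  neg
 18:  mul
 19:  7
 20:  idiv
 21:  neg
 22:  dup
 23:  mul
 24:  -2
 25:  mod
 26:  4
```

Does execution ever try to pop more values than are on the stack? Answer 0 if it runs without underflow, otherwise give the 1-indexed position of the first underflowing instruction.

12

10    [10]
-3    [10, -3]
dup   [10, -3, -3]
exch  [10, -3, -3]
sub   [10, 0]
sub   [10]
-1    [10, -1]
idiv  [-10]
neg   [10]
10    [10, 10]
pop   [10]
mul  — needs 2 operands, stack has 1 → underflow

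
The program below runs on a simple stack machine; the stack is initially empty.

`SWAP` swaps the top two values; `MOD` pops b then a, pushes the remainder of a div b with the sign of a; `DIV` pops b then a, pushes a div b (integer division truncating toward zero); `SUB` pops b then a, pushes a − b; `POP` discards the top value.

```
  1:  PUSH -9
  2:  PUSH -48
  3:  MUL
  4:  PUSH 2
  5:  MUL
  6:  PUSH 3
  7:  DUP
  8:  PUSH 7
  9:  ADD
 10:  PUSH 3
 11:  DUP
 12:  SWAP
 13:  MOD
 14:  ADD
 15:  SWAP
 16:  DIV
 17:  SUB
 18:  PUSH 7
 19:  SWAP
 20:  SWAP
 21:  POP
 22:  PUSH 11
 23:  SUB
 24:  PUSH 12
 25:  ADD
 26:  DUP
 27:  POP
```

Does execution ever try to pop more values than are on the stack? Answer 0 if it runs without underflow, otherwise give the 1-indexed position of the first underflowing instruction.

PUSH -9  : -9
PUSH -48 : -9 -48
MUL      : 432
PUSH 2   : 432 2
MUL      : 864
PUSH 3   : 864 3
DUP      : 864 3 3
PUSH 7   : 864 3 3 7
ADD      : 864 3 10
PUSH 3   : 864 3 10 3
DUP      : 864 3 10 3 3
SWAP     : 864 3 10 3 3
MOD      : 864 3 10 0
ADD      : 864 3 10
SWAP     : 864 10 3
DIV      : 864 3
SUB      : 861
PUSH 7   : 861 7
SWAP     : 7 861
SWAP     : 861 7
POP      : 861
PUSH 11  : 861 11
SUB      : 850
PUSH 12  : 850 12
ADD      : 862
DUP      : 862 862
POP      : 862

0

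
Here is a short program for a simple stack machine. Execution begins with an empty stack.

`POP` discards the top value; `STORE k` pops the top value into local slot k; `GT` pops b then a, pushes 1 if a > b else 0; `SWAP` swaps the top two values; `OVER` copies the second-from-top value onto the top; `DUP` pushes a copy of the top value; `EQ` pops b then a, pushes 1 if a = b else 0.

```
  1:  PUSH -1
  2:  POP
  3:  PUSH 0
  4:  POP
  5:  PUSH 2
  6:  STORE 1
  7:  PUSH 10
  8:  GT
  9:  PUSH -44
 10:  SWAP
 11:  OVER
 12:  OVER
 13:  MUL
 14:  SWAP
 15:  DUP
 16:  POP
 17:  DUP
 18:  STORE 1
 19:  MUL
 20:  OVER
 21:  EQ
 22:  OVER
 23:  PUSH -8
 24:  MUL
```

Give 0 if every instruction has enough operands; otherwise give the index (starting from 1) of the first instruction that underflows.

PUSH -1  -1
POP      (empty)
PUSH 0   0
POP      (empty)
PUSH 2   2
STORE 1  (empty)
PUSH 10  10
GT  — needs 2 operands, stack has 1 → underflow

8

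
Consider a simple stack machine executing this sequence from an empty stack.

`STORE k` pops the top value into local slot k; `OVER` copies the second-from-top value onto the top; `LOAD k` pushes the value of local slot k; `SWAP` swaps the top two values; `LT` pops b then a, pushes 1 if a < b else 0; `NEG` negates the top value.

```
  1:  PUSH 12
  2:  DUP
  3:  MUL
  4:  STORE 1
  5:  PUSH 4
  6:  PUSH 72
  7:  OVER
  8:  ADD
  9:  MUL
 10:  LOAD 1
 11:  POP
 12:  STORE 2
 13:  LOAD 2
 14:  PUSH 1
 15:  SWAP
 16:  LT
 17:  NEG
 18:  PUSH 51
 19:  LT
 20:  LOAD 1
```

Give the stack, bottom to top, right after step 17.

[-1]

PUSH 12 : [12]
DUP     : [12, 12]
MUL     : [144]
STORE 1 : []
PUSH 4  : [4]
PUSH 72 : [4, 72]
OVER    : [4, 72, 4]
ADD     : [4, 76]
MUL     : [304]
LOAD 1  : [304, 144]
POP     : [304]
STORE 2 : []
LOAD 2  : [304]
PUSH 1  : [304, 1]
SWAP    : [1, 304]
LT      : [1]
NEG     : [-1]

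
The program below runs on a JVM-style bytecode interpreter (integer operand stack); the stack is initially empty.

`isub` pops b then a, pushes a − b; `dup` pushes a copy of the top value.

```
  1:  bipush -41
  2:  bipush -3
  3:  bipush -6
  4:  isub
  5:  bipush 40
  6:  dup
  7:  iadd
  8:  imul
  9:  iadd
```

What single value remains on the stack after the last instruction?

bipush -41 → [-41]
bipush -3  → [-41, -3]
bipush -6  → [-41, -3, -6]
isub       → [-41, 3]
bipush 40  → [-41, 3, 40]
dup        → [-41, 3, 40, 40]
iadd       → [-41, 3, 80]
imul       → [-41, 240]
iadd       → [199]

199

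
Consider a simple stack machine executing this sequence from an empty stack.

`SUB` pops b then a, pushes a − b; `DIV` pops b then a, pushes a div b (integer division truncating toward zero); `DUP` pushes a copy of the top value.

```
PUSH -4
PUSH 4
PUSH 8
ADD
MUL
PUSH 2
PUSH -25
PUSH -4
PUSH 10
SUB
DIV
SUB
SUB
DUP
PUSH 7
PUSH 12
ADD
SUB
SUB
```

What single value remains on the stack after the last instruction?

19

PUSH -4  → [-4]
PUSH 4   → [-4, 4]
PUSH 8   → [-4, 4, 8]
ADD      → [-4, 12]
MUL      → [-48]
PUSH 2   → [-48, 2]
PUSH -25 → [-48, 2, -25]
PUSH -4  → [-48, 2, -25, -4]
PUSH 10  → [-48, 2, -25, -4, 10]
SUB      → [-48, 2, -25, -14]
DIV      → [-48, 2, 1]
SUB      → [-48, 1]
SUB      → [-49]
DUP      → [-49, -49]
PUSH 7   → [-49, -49, 7]
PUSH 12  → [-49, -49, 7, 12]
ADD      → [-49, -49, 19]
SUB      → [-49, -68]
SUB      → [19]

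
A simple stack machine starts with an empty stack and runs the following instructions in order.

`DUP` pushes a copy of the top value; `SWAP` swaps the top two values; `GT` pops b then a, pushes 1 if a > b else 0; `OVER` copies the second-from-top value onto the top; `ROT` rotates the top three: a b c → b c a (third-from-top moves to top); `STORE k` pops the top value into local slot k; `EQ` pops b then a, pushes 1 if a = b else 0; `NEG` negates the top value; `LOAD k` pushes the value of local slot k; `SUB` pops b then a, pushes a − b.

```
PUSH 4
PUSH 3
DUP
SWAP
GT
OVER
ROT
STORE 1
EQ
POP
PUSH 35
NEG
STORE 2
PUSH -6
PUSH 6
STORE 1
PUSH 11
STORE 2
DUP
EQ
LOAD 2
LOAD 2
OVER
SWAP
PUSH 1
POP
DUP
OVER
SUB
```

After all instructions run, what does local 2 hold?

PUSH 4  -> 4
PUSH 3  -> 4 3
DUP     -> 4 3 3
SWAP    -> 4 3 3
GT      -> 4 0
OVER    -> 4 0 4
ROT     -> 0 4 4
STORE 1 -> 0 4
EQ      -> 0
POP     -> (empty)
PUSH 35 -> 35
NEG     -> -35
STORE 2 -> (empty)
PUSH -6 -> -6
PUSH 6  -> -6 6
STORE 1 -> -6
PUSH 11 -> -6 11
STORE 2 -> -6
DUP     -> -6 -6
EQ      -> 1
LOAD 2  -> 1 11
LOAD 2  -> 1 11 11
OVER    -> 1 11 11 11
SWAP    -> 1 11 11 11
PUSH 1  -> 1 11 11 11 1
POP     -> 1 11 11 11
DUP     -> 1 11 11 11 11
OVER    -> 1 11 11 11 11 11
SUB     -> 1 11 11 11 0

11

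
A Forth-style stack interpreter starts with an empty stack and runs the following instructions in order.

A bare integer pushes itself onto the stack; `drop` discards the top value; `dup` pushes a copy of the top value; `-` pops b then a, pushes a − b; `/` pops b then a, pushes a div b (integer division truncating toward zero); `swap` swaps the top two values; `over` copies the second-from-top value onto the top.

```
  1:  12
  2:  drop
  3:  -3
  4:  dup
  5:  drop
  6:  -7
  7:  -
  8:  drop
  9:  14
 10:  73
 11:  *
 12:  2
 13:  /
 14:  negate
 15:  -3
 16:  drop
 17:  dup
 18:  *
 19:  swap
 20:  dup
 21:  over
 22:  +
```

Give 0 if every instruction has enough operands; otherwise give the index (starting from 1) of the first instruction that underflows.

19

12     -> 12
drop   -> (empty)
-3     -> -3
dup    -> -3 -3
drop   -> -3
-7     -> -3 -7
-      -> 4
drop   -> (empty)
14     -> 14
73     -> 14 73
*      -> 1022
2      -> 1022 2
/      -> 511
negate -> -511
-3     -> -511 -3
drop   -> -511
dup    -> -511 -511
*      -> 261121
swap  — needs 2 operands, stack has 1 → underflow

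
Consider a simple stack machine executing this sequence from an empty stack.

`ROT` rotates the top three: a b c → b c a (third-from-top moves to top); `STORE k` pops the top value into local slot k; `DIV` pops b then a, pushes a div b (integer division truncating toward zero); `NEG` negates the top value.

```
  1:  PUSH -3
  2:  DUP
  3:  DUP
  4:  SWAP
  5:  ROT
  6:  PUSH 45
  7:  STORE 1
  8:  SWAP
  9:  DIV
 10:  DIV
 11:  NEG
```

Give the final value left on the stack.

PUSH -3 → -3
DUP     → -3 -3
DUP     → -3 -3 -3
SWAP    → -3 -3 -3
ROT     → -3 -3 -3
PUSH 45 → -3 -3 -3 45
STORE 1 → -3 -3 -3
SWAP    → -3 -3 -3
DIV     → -3 1
DIV     → -3
NEG     → 3

3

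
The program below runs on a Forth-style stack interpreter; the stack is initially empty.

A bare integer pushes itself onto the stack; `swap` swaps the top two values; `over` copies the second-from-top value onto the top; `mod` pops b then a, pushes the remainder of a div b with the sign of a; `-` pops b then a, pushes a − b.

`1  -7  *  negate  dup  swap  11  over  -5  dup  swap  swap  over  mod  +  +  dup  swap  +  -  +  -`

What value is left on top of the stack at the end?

1       1
-7      1 -7
*       -7
negate  7
dup     7 7
swap    7 7
11      7 7 11
over    7 7 11 7
-5      7 7 11 7 -5
dup     7 7 11 7 -5 -5
swap    7 7 11 7 -5 -5
swap    7 7 11 7 -5 -5
over    7 7 11 7 -5 -5 -5
mod     7 7 11 7 -5 0
+       7 7 11 7 -5
+       7 7 11 2
dup     7 7 11 2 2
swap    7 7 11 2 2
+       7 7 11 4
-       7 7 7
+       7 14
-       -7

-7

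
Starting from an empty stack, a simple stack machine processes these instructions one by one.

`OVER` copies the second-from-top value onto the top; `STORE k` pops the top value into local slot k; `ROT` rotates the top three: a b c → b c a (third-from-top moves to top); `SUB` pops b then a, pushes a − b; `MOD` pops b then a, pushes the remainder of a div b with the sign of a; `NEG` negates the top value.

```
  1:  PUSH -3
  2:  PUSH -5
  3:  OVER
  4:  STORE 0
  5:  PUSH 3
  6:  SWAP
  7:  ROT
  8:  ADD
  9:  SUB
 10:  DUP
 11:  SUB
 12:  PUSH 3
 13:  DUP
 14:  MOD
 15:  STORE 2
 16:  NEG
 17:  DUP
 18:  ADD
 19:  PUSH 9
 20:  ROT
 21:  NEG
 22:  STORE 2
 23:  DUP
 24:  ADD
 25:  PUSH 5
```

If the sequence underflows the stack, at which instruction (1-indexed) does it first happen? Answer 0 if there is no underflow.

20

PUSH -3 → [-3]
PUSH -5 → [-3, -5]
OVER    → [-3, -5, -3]
STORE 0 → [-3, -5]
PUSH 3  → [-3, -5, 3]
SWAP    → [-3, 3, -5]
ROT     → [3, -5, -3]
ADD     → [3, -8]
SUB     → [11]
DUP     → [11, 11]
SUB     → [0]
PUSH 3  → [0, 3]
DUP     → [0, 3, 3]
MOD     → [0, 0]
STORE 2 → [0]
NEG     → [0]
DUP     → [0, 0]
ADD     → [0]
PUSH 9  → [0, 9]
ROT  — needs 3 operands, stack has 2 → underflow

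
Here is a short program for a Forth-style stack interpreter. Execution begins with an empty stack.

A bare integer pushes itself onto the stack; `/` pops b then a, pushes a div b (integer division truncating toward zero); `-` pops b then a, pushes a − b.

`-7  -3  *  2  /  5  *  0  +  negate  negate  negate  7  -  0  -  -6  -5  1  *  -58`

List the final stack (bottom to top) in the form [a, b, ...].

-7      -7
-3      -7 -3
*       21
2       21 2
/       10
5       10 5
*       50
0       50 0
+       50
negate  -50
negate  50
negate  -50
7       -50 7
-       -57
0       -57 0
-       -57
-6      -57 -6
-5      -57 -6 -5
1       -57 -6 -5 1
*       -57 -6 -5
-58     -57 -6 -5 -58

[-57, -6, -5, -58]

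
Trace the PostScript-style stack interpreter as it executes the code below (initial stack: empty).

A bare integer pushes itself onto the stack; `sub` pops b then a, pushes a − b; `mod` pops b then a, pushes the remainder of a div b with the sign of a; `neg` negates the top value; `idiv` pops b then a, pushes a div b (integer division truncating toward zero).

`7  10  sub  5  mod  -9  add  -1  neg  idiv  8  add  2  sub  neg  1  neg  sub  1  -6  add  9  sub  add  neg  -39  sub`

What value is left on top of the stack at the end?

46

7     7
10    7 10
sub   -3
5     -3 5
mod   -3
-9    -3 -9
add   -12
-1    -12 -1
neg   -12 1
idiv  -12
8     -12 8
add   -4
2     -4 2
sub   -6
neg   6
1     6 1
neg   6 -1
sub   7
1     7 1
-6    7 1 -6
add   7 -5
9     7 -5 9
sub   7 -14
add   -7
neg   7
-39   7 -39
sub   46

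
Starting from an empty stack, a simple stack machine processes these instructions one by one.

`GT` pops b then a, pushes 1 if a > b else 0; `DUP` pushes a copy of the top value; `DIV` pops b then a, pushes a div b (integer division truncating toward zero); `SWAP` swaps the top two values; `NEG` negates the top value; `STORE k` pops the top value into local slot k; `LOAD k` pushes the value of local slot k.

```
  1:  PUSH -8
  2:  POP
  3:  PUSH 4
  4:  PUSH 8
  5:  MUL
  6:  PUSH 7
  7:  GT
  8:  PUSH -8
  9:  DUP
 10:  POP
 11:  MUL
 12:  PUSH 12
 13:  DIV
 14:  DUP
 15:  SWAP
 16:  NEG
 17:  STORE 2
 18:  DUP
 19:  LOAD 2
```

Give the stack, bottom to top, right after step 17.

PUSH -8  [-8]
POP      []
PUSH 4   [4]
PUSH 8   [4, 8]
MUL      [32]
PUSH 7   [32, 7]
GT       [1]
PUSH -8  [1, -8]
DUP      [1, -8, -8]
POP      [1, -8]
MUL      [-8]
PUSH 12  [-8, 12]
DIV      [0]
DUP      [0, 0]
SWAP     [0, 0]
NEG      [0, 0]
STORE 2  [0]

[0]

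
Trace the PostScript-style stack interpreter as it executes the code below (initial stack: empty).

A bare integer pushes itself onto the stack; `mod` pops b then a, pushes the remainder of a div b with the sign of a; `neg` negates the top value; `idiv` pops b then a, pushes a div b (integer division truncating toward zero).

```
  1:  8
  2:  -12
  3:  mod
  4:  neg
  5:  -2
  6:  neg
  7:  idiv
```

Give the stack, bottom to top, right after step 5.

[-8, -2]

8   -> 8
-12 -> 8 -12
mod -> 8
neg -> -8
-2  -> -8 -2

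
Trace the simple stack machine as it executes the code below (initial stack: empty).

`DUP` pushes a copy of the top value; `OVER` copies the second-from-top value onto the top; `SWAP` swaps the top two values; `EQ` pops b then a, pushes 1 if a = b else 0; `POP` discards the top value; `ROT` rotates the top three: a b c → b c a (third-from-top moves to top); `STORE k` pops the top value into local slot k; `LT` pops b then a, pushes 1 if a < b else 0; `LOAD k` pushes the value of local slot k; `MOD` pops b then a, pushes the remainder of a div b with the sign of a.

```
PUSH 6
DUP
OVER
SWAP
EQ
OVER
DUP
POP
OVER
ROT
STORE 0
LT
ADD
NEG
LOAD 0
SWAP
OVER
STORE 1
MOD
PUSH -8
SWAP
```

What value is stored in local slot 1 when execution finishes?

1

PUSH 6  : 6
DUP     : 6 6
OVER    : 6 6 6
SWAP    : 6 6 6
EQ      : 6 1
OVER    : 6 1 6
DUP     : 6 1 6 6
POP     : 6 1 6
OVER    : 6 1 6 1
ROT     : 6 6 1 1
STORE 0 : 6 6 1
LT      : 6 0
ADD     : 6
NEG     : -6
LOAD 0  : -6 1
SWAP    : 1 -6
OVER    : 1 -6 1
STORE 1 : 1 -6
MOD     : 1
PUSH -8 : 1 -8
SWAP    : -8 1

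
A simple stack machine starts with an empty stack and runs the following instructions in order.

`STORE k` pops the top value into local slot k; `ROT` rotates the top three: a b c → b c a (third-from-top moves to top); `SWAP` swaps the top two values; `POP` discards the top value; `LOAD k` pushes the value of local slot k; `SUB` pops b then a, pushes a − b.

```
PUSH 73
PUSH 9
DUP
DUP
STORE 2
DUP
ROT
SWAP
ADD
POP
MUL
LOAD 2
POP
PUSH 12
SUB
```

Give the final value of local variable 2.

PUSH 73  73
PUSH 9   73 9
DUP      73 9 9
DUP      73 9 9 9
STORE 2  73 9 9
DUP      73 9 9 9
ROT      73 9 9 9
SWAP     73 9 9 9
ADD      73 9 18
POP      73 9
MUL      657
LOAD 2   657 9
POP      657
PUSH 12  657 12
SUB      645

9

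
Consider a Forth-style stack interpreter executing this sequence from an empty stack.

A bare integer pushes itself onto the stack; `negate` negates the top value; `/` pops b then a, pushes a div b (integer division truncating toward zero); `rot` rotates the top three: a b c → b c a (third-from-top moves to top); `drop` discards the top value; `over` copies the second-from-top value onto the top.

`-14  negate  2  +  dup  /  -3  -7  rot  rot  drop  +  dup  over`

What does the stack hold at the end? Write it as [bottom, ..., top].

-14     [-14]
negate  [14]
2       [14, 2]
+       [16]
dup     [16, 16]
/       [1]
-3      [1, -3]
-7      [1, -3, -7]
rot     [-3, -7, 1]
rot     [-7, 1, -3]
drop    [-7, 1]
+       [-6]
dup     [-6, -6]
over    [-6, -6, -6]

[-6, -6, -6]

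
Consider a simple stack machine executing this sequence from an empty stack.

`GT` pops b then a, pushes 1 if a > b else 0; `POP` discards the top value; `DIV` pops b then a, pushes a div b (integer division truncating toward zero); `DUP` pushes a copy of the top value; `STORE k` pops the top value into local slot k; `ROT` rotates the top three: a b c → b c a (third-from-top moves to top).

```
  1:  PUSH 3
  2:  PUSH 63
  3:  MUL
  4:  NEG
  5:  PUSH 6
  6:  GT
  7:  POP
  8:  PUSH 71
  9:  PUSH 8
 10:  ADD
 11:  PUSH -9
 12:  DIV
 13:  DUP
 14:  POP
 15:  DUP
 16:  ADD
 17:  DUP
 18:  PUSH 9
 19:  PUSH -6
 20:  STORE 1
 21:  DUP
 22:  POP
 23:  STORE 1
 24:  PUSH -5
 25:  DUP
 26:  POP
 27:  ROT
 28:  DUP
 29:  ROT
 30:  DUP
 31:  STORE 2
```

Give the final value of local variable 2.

-5

PUSH 3  -> [3]
PUSH 63 -> [3, 63]
MUL     -> [189]
NEG     -> [-189]
PUSH 6  -> [-189, 6]
GT      -> [0]
POP     -> []
PUSH 71 -> [71]
PUSH 8  -> [71, 8]
ADD     -> [79]
PUSH -9 -> [79, -9]
DIV     -> [-8]
DUP     -> [-8, -8]
POP     -> [-8]
DUP     -> [-8, -8]
ADD     -> [-16]
DUP     -> [-16, -16]
PUSH 9  -> [-16, -16, 9]
PUSH -6 -> [-16, -16, 9, -6]
STORE 1 -> [-16, -16, 9]
DUP     -> [-16, -16, 9, 9]
POP     -> [-16, -16, 9]
STORE 1 -> [-16, -16]
PUSH -5 -> [-16, -16, -5]
DUP     -> [-16, -16, -5, -5]
POP     -> [-16, -16, -5]
ROT     -> [-16, -5, -16]
DUP     -> [-16, -5, -16, -16]
ROT     -> [-16, -16, -16, -5]
DUP     -> [-16, -16, -16, -5, -5]
STORE 2 -> [-16, -16, -16, -5]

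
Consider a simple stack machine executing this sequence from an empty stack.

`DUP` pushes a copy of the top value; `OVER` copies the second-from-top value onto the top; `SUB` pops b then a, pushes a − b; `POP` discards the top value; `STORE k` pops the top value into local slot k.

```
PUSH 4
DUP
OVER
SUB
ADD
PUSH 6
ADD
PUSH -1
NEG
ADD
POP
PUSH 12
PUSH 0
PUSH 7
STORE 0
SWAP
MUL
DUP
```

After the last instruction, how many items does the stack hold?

2

PUSH 4  -> 4
DUP     -> 4 4
OVER    -> 4 4 4
SUB     -> 4 0
ADD     -> 4
PUSH 6  -> 4 6
ADD     -> 10
PUSH -1 -> 10 -1
NEG     -> 10 1
ADD     -> 11
POP     -> (empty)
PUSH 12 -> 12
PUSH 0  -> 12 0
PUSH 7  -> 12 0 7
STORE 0 -> 12 0
SWAP    -> 0 12
MUL     -> 0
DUP     -> 0 0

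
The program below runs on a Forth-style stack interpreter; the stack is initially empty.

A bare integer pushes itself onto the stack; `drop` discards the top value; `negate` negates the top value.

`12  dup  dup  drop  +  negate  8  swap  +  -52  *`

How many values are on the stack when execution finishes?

12     -> [12]
dup    -> [12, 12]
dup    -> [12, 12, 12]
drop   -> [12, 12]
+      -> [24]
negate -> [-24]
8      -> [-24, 8]
swap   -> [8, -24]
+      -> [-16]
-52    -> [-16, -52]
*      -> [832]

1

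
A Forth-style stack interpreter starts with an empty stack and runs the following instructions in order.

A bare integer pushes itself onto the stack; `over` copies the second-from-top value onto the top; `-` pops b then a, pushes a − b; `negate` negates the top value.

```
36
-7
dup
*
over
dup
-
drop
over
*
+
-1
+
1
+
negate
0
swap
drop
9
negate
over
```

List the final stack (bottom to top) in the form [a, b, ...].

[0, -9, 0]

36      36
-7      36 -7
dup     36 -7 -7
*       36 49
over    36 49 36
dup     36 49 36 36
-       36 49 0
drop    36 49
over    36 49 36
*       36 1764
+       1800
-1      1800 -1
+       1799
1       1799 1
+       1800
negate  -1800
0       -1800 0
swap    0 -1800
drop    0
9       0 9
negate  0 -9
over    0 -9 0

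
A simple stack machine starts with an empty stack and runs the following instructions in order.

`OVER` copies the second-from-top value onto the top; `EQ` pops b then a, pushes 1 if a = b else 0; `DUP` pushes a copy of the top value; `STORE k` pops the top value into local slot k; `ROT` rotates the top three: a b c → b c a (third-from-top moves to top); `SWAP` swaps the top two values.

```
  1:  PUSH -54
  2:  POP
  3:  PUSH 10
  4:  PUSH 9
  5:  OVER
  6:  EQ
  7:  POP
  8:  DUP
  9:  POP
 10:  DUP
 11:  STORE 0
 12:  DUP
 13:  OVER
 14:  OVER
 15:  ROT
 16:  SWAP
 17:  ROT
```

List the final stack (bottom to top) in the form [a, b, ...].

[10, 10, 10, 10]

PUSH -54  [-54]
POP       []
PUSH 10   [10]
PUSH 9    [10, 9]
OVER      [10, 9, 10]
EQ        [10, 0]
POP       [10]
DUP       [10, 10]
POP       [10]
DUP       [10, 10]
STORE 0   [10]
DUP       [10, 10]
OVER      [10, 10, 10]
OVER      [10, 10, 10, 10]
ROT       [10, 10, 10, 10]
SWAP      [10, 10, 10, 10]
ROT       [10, 10, 10, 10]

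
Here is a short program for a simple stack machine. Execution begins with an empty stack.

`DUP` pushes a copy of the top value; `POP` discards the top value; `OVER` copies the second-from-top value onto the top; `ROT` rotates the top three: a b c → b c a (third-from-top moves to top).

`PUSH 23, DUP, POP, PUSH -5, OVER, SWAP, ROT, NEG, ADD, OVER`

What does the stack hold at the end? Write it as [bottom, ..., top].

PUSH 23 : 23
DUP     : 23 23
POP     : 23
PUSH -5 : 23 -5
OVER    : 23 -5 23
SWAP    : 23 23 -5
ROT     : 23 -5 23
NEG     : 23 -5 -23
ADD     : 23 -28
OVER    : 23 -28 23

[23, -28, 23]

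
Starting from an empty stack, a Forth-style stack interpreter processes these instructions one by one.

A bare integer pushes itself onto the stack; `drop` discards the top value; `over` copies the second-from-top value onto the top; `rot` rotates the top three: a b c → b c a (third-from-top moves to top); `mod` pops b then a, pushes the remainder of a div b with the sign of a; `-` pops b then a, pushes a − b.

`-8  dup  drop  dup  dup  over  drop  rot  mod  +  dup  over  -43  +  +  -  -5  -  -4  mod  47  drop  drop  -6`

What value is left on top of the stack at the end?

-8   : -8
dup  : -8 -8
drop : -8
dup  : -8 -8
dup  : -8 -8 -8
over : -8 -8 -8 -8
drop : -8 -8 -8
rot  : -8 -8 -8
mod  : -8 0
+    : -8
dup  : -8 -8
over : -8 -8 -8
-43  : -8 -8 -8 -43
+    : -8 -8 -51
+    : -8 -59
-    : 51
-5   : 51 -5
-    : 56
-4   : 56 -4
mod  : 0
47   : 0 47
drop : 0
drop : (empty)
-6   : -6

-6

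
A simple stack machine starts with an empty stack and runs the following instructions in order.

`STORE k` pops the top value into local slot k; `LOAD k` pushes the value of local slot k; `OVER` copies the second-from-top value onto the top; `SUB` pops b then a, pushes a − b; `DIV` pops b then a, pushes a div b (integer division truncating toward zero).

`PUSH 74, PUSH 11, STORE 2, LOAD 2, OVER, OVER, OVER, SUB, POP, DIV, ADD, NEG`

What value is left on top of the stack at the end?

PUSH 74 → [74]
PUSH 11 → [74, 11]
STORE 2 → [74]
LOAD 2  → [74, 11]
OVER    → [74, 11, 74]
OVER    → [74, 11, 74, 11]
OVER    → [74, 11, 74, 11, 74]
SUB     → [74, 11, 74, -63]
POP     → [74, 11, 74]
DIV     → [74, 0]
ADD     → [74]
NEG     → [-74]

-74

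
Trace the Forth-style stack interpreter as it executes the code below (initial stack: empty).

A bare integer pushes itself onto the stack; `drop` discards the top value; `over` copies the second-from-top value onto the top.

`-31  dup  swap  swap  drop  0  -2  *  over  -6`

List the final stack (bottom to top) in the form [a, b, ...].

-31  → -31
dup  → -31 -31
swap → -31 -31
swap → -31 -31
drop → -31
0    → -31 0
-2   → -31 0 -2
*    → -31 0
over → -31 0 -31
-6   → -31 0 -31 -6

[-31, 0, -31, -6]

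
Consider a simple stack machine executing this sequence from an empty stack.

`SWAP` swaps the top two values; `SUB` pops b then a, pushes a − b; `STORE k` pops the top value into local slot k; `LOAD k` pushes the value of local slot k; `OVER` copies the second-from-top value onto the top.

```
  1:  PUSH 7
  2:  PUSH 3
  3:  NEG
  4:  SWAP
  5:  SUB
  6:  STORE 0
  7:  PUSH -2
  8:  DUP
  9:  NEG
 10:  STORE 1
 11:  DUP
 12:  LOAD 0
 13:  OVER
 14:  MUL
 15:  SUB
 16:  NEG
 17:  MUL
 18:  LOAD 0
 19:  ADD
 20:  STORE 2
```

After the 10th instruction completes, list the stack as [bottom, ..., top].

PUSH 7  : 7
PUSH 3  : 7 3
NEG     : 7 -3
SWAP    : -3 7
SUB     : -10
STORE 0 : (empty)
PUSH -2 : -2
DUP     : -2 -2
NEG     : -2 2
STORE 1 : -2

[-2]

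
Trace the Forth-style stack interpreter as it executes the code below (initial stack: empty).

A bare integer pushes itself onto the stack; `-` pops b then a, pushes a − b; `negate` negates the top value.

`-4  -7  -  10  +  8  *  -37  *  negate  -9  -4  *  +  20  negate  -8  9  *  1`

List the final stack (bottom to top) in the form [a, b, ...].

-4     → [-4]
-7     → [-4, -7]
-      → [3]
10     → [3, 10]
+      → [13]
8      → [13, 8]
*      → [104]
-37    → [104, -37]
*      → [-3848]
negate → [3848]
-9     → [3848, -9]
-4     → [3848, -9, -4]
*      → [3848, 36]
+      → [3884]
20     → [3884, 20]
negate → [3884, -20]
-8     → [3884, -20, -8]
9      → [3884, -20, -8, 9]
*      → [3884, -20, -72]
1      → [3884, -20, -72, 1]

[3884, -20, -72, 1]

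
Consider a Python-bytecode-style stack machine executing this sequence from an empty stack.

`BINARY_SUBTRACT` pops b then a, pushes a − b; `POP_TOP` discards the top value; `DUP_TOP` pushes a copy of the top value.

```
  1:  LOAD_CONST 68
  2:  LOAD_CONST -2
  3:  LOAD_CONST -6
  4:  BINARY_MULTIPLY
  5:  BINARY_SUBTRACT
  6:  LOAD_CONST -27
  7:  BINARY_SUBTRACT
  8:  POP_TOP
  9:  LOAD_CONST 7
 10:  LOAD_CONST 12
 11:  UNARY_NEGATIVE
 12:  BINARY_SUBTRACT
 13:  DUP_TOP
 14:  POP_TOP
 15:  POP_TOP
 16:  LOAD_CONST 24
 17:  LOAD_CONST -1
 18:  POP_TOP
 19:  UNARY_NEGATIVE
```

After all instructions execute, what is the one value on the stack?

LOAD_CONST 68   -> [68]
LOAD_CONST -2   -> [68, -2]
LOAD_CONST -6   -> [68, -2, -6]
BINARY_MULTIPLY -> [68, 12]
BINARY_SUBTRACT -> [56]
LOAD_CONST -27  -> [56, -27]
BINARY_SUBTRACT -> [83]
POP_TOP         -> []
LOAD_CONST 7    -> [7]
LOAD_CONST 12   -> [7, 12]
UNARY_NEGATIVE  -> [7, -12]
BINARY_SUBTRACT -> [19]
DUP_TOP         -> [19, 19]
POP_TOP         -> [19]
POP_TOP         -> []
LOAD_CONST 24   -> [24]
LOAD_CONST -1   -> [24, -1]
POP_TOP         -> [24]
UNARY_NEGATIVE  -> [-24]

-24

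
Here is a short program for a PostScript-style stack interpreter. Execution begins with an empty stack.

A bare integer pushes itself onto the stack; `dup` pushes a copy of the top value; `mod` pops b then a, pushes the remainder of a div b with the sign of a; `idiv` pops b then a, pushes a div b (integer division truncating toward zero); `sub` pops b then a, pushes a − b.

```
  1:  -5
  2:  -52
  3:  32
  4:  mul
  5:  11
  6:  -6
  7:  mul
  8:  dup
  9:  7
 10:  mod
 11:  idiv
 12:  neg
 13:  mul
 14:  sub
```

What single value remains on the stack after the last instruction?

-36613

-5   -> -5
-52  -> -5 -52
32   -> -5 -52 32
mul  -> -5 -1664
11   -> -5 -1664 11
-6   -> -5 -1664 11 -6
mul  -> -5 -1664 -66
dup  -> -5 -1664 -66 -66
7    -> -5 -1664 -66 -66 7
mod  -> -5 -1664 -66 -3
idiv -> -5 -1664 22
neg  -> -5 -1664 -22
mul  -> -5 36608
sub  -> -36613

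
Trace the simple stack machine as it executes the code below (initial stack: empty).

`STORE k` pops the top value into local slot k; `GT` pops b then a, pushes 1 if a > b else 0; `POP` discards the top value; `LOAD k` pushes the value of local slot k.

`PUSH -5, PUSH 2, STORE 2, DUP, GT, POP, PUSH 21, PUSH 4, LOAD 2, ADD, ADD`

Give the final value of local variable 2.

PUSH -5  -5
PUSH 2   -5 2
STORE 2  -5
DUP      -5 -5
GT       0
POP      (empty)
PUSH 21  21
PUSH 4   21 4
LOAD 2   21 4 2
ADD      21 6
ADD      27

2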